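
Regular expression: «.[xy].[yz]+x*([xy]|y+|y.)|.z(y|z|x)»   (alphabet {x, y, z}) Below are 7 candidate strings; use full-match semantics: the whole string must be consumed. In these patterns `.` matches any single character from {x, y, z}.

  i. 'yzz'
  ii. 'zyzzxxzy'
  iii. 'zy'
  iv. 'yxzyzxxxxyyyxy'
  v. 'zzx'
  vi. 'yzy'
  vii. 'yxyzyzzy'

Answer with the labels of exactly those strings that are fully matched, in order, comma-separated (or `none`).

i → match
ii → no match
iii → no match
iv → no match
v → match
vi → match
vii → match

i, v, vi, vii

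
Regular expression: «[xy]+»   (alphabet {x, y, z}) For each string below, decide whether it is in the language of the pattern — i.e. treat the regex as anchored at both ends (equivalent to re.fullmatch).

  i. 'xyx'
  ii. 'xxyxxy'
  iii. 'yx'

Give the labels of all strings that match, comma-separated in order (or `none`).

i → match
ii → match
iii → match

i, ii, iii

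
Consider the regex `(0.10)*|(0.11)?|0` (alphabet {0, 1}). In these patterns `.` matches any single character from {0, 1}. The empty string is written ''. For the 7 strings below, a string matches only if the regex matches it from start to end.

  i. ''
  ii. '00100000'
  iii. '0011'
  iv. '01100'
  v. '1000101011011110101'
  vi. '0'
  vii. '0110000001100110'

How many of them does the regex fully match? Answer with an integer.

i → match
ii → no match
iii → match
iv → no match
v → no match
vi → match
vii → no match
Total matched: 3

3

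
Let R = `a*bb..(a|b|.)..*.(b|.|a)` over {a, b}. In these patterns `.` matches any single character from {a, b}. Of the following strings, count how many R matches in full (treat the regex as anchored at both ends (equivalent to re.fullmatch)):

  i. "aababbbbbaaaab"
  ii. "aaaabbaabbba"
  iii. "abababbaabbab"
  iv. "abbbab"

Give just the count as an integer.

1

i → no match
ii → match
iii → no match
iv → no match
Total matched: 1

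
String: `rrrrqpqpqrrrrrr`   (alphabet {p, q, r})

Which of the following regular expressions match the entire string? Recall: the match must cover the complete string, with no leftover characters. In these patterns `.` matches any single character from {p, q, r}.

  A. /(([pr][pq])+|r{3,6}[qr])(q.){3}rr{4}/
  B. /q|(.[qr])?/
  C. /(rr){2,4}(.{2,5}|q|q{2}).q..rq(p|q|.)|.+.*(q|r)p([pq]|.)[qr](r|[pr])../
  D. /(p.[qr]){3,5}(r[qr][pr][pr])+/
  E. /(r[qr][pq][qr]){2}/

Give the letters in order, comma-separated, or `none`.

A

A → match
B → no match
C → no match
D → no match — must start with `p`
E → no match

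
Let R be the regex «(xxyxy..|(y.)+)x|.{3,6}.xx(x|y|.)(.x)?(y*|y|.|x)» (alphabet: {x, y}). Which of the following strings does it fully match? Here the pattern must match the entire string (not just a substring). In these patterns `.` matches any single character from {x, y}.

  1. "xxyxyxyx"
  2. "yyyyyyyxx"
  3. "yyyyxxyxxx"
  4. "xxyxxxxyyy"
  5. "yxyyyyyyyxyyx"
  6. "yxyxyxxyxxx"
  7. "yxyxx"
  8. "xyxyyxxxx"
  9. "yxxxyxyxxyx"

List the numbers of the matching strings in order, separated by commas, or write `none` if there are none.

1, 2, 3, 4, 5, 6, 7, 8, 9

1 → match
2 → match
3 → match
4 → match
5 → match
6 → match
7 → match
8 → match
9 → match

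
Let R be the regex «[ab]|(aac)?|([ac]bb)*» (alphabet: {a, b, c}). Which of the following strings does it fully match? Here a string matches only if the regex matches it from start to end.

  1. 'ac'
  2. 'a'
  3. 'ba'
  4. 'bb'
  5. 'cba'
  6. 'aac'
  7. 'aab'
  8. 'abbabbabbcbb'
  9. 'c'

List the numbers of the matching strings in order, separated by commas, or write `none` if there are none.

1 → no match
2 → match
3 → no match
4 → no match
5 → no match
6 → match
7 → no match
8 → match
9 → no match

2, 6, 8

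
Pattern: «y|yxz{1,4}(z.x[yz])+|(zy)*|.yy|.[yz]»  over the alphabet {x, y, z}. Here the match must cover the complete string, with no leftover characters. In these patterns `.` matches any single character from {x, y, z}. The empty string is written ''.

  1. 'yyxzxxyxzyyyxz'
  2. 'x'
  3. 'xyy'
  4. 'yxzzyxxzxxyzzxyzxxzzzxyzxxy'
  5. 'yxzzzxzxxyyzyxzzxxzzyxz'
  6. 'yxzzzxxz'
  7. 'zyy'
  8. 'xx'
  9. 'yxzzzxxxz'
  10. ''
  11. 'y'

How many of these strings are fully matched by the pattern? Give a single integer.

5

1 → no match
2. 'x' → no match
3. 'xyy' → match
4 → no match
5 → no match
6. 'yxzzzxxz' → match
7. 'zyy' → match
8. 'xx' → no match
9. 'yxzzzxxxz' → no match
10. '' → match
11. 'y' → match
Total matched: 5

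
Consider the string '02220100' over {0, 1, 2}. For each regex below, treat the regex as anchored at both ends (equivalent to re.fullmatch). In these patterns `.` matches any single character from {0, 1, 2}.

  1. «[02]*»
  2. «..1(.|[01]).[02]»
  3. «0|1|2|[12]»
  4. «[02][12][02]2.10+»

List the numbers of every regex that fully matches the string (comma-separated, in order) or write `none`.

4

1 → no match
2 → no match
3 → no match
4 → match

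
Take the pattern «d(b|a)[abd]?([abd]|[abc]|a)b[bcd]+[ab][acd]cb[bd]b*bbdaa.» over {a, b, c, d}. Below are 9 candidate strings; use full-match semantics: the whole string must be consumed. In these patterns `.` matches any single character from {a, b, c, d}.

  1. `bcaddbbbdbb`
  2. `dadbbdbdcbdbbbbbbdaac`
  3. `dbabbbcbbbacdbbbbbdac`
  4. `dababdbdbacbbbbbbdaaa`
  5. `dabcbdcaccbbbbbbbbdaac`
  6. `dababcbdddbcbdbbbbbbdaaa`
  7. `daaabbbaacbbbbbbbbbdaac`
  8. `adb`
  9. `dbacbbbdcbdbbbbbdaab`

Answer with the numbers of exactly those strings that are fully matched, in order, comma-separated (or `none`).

1 → no match — must start with `d`
2 → match
3 → no match
4 → match
5 → match
6 → no match
7 → match
8 → no match — must start with `d`
9 → match

2, 4, 5, 7, 9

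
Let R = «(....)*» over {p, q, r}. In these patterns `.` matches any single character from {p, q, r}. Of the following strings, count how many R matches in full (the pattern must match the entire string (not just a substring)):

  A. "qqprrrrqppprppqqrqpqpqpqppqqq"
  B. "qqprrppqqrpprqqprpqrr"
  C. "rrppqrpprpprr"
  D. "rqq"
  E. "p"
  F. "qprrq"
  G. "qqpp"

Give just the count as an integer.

A → no match
B → no match
C → no match
D → no match
E → no match
F → no match
G → match
Total matched: 1

1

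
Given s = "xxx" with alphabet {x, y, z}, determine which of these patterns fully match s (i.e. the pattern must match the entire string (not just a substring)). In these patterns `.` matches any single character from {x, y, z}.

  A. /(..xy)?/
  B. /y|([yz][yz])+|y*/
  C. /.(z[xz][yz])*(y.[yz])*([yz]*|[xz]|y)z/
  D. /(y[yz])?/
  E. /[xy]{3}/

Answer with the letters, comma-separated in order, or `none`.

A → no match
B → no match
C → no match — must end with "z"
D → no match
E → match

E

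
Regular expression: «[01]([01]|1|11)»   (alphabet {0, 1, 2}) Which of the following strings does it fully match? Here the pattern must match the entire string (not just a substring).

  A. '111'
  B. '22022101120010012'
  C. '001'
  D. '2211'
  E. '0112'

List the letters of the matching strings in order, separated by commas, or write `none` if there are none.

A

A → match
B → no match
C → no match
D → no match
E → no match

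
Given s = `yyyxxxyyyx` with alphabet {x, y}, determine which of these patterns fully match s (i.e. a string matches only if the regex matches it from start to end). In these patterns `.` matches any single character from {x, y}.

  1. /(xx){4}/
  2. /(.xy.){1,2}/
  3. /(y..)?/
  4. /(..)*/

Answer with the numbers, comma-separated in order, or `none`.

1 → no match — must start with `xx`
2 → no match
3 → no match
4 → match

4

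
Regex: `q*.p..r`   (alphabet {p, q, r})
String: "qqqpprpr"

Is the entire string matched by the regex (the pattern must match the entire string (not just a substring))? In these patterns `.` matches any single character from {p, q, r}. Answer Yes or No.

Yes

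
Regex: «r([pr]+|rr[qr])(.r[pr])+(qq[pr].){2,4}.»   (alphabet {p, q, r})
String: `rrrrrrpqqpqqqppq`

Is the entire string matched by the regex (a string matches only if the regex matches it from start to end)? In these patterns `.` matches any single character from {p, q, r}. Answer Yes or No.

Yes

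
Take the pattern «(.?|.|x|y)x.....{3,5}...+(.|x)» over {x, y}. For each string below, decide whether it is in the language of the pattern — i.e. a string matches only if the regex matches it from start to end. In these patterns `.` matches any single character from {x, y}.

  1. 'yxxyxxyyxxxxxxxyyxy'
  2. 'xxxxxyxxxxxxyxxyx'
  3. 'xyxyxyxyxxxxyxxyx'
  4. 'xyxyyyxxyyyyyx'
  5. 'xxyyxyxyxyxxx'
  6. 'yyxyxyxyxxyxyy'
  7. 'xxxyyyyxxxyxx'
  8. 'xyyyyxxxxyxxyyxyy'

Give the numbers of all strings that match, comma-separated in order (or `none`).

1, 2, 3, 4, 5, 7, 8

1 → match
2 → match
3 → match
4 → match
5 → match
6 → no match
7 → match
8 → match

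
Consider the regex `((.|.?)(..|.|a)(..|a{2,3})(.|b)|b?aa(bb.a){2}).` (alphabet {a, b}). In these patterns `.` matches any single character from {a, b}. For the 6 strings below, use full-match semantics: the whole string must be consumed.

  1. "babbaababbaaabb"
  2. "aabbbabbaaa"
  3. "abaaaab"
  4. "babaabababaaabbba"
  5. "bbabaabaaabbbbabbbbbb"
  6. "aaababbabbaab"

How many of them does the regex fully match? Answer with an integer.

2

1 → no match
2. "aabbbabbaaa" → match
3. "abaaaab" → match
4 → no match
5 → no match
6 → no match
Total matched: 2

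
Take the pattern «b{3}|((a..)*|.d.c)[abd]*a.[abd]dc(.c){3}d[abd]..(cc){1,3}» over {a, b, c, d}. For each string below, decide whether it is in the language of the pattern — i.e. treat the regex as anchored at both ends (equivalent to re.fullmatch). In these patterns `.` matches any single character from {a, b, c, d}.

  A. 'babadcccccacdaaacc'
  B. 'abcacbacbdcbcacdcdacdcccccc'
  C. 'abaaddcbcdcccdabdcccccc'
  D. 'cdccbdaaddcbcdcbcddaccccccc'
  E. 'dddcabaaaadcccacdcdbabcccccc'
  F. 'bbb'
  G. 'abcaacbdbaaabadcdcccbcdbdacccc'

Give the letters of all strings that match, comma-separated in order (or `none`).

A, B, C, D, E, F, G

A → match
B → match
C → match
D → match
E → match
F. 'bbb' → match
G → match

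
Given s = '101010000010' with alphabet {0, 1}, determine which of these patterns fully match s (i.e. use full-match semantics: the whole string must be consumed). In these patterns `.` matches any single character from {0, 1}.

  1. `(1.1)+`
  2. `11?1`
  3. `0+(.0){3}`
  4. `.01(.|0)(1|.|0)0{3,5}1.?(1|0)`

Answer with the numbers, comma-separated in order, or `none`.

1 → no match — must end with '1'
2 → no match — must end with '1'
3 → no match — must start with '0'
4 → match

4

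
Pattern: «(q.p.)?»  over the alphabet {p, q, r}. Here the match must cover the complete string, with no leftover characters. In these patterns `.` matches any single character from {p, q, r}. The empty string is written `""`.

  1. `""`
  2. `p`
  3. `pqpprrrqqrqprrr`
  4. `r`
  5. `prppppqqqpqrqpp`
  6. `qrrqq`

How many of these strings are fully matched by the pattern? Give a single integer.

1

1 → match
2 → no match
3 → no match
4 → no match
5 → no match
6 → no match
Total matched: 1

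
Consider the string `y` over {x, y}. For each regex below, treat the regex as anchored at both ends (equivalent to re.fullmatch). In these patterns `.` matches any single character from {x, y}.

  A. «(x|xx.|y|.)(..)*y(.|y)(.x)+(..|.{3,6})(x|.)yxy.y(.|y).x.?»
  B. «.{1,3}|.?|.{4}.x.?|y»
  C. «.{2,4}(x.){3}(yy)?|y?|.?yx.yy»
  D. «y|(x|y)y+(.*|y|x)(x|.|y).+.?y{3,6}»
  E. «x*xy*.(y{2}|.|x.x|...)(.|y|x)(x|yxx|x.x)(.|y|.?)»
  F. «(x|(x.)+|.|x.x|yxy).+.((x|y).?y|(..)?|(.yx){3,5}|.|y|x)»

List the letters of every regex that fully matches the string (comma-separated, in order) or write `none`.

A → no match
B → match
C → match
D → match
E → no match
F → no match

B, C, D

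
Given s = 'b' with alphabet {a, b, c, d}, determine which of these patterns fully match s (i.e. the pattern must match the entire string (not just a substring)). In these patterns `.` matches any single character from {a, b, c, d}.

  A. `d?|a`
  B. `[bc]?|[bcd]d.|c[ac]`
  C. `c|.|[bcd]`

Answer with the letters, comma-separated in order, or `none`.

B, C

A → no match
B → match
C → match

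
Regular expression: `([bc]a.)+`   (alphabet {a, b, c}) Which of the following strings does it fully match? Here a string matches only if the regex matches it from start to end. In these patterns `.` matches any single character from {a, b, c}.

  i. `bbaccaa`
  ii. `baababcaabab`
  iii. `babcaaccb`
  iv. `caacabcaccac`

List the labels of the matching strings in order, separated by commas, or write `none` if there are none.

ii, iv

i → no match
ii → match
iii → no match
iv → match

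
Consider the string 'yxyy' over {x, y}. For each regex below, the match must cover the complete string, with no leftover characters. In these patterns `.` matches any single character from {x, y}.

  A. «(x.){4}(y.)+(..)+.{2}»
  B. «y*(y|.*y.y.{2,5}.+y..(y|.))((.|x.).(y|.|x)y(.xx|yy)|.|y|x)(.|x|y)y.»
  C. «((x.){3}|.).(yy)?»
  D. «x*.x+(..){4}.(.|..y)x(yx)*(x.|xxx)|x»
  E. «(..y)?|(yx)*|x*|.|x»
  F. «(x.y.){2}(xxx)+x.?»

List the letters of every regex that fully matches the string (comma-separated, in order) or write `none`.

C

A → no match — must start with 'x'
B → no match
C → match
D → no match
E → no match
F → no match — must start with 'x'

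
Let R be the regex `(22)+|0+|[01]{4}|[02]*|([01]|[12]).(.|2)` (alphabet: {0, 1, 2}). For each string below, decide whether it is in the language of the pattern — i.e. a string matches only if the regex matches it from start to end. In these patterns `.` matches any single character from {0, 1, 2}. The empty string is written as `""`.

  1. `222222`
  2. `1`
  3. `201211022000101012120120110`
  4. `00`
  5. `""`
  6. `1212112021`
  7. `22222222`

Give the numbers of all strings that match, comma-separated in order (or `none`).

1. `222222` → match
2. `1` → no match
3 → no match
4. `00` → match
5. `""` → match
6. `1212112021` → no match
7. `22222222` → match

1, 4, 5, 7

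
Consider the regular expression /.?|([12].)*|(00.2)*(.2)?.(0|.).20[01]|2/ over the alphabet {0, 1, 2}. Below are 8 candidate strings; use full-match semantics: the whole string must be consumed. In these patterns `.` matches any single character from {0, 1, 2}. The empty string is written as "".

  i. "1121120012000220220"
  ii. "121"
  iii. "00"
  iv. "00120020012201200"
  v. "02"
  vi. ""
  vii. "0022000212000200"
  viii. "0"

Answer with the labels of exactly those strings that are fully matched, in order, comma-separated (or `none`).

i → no match
ii → no match
iii → no match
iv → no match
v → no match
vi → match
vii → match
viii → match

vi, vii, viii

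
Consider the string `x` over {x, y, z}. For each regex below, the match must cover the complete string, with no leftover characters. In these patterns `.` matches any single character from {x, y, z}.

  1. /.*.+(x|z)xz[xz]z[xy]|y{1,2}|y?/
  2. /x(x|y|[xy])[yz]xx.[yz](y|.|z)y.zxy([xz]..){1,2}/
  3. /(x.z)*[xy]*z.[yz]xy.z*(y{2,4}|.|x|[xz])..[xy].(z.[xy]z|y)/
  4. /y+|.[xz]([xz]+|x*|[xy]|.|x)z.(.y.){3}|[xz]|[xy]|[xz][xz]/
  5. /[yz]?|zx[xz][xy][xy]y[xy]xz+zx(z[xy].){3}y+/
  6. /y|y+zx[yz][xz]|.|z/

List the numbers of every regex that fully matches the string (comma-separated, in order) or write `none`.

1 → no match
2 → no match
3 → no match
4 → match
5 → no match
6 → match

4, 6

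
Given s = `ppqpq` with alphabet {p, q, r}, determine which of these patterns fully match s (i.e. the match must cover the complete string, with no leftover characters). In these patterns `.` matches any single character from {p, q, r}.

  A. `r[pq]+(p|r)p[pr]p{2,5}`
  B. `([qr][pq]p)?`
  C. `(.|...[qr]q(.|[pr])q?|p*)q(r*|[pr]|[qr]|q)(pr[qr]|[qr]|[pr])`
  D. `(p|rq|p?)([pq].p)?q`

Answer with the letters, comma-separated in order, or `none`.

C, D

A → no match — must start with `r`
B → no match
C → match
D → match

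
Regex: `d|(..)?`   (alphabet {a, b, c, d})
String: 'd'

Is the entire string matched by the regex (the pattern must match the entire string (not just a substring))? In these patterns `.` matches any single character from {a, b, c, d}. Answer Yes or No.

Yes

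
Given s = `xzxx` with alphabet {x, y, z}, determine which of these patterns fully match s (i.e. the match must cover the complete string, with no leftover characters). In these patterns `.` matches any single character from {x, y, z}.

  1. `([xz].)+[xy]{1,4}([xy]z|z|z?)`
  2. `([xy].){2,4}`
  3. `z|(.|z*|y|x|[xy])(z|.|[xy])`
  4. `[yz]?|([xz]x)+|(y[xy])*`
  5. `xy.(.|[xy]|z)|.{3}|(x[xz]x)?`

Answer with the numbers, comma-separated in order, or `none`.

1 → match
2 → match
3 → no match
4 → no match
5 → no match

1, 2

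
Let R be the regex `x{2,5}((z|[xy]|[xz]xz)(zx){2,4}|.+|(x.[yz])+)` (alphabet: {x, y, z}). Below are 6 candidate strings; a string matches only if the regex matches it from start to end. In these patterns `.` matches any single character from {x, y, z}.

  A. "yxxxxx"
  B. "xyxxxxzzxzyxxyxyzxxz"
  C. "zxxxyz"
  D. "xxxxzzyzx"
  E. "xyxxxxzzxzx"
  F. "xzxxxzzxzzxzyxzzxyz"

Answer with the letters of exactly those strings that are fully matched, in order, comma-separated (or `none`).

A. "yxxxxx" → no match — must start with "x"
B → no match
C. "zxxxyz" → no match — must start with "x"
D. "xxxxzzyzx" → match
E. "xyxxxxzzxzx" → no match
F → no match

D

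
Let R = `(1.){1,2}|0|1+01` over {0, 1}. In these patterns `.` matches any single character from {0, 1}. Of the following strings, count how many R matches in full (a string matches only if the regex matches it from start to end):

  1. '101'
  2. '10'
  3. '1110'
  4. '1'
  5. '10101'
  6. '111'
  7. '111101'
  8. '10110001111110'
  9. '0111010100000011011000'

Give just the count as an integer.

4

1 → match
2 → match
3 → match
4 → no match
5 → no match
6 → no match
7 → match
8 → no match
9 → no match
Total matched: 4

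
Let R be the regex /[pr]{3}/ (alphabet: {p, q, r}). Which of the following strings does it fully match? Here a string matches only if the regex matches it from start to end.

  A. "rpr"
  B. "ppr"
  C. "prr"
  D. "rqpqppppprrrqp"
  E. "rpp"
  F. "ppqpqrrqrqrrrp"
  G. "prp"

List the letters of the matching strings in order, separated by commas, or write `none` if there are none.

A, B, C, E, G

A → match
B → match
C → match
D → no match
E → match
F → no match
G → match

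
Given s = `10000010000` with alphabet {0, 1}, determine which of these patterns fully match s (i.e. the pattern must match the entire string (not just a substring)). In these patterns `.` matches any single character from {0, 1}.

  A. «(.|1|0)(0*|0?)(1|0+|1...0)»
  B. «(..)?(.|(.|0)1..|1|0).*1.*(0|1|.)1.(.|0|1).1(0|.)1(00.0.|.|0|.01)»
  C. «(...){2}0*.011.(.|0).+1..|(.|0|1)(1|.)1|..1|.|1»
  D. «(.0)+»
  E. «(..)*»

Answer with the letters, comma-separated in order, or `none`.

A → match
B → no match
C → no match
D → no match
E → no match

A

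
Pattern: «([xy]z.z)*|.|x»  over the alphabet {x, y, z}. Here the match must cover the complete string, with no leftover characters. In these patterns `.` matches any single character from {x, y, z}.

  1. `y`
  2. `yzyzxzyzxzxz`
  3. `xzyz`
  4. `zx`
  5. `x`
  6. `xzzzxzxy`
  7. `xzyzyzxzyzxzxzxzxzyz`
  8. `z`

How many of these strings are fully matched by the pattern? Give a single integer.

1 → match
2 → match
3 → match
4 → no match
5 → match
6 → no match
7 → match
8 → match
Total matched: 6

6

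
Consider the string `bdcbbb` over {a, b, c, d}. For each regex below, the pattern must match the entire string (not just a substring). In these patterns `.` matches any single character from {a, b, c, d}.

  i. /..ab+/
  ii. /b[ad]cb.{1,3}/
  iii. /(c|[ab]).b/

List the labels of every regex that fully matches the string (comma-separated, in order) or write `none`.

ii

i → no match
ii → match
iii → no match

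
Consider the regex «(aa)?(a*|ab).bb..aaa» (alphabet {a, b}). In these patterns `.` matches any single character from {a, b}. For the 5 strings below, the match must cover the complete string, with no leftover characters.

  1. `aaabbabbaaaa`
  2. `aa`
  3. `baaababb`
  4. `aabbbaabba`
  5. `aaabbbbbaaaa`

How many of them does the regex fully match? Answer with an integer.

1

1 → no match
2 → no match — must end with `aaa`
3 → no match — must end with `aaa`
4 → no match — must end with `aaa`
5 → match
Total matched: 1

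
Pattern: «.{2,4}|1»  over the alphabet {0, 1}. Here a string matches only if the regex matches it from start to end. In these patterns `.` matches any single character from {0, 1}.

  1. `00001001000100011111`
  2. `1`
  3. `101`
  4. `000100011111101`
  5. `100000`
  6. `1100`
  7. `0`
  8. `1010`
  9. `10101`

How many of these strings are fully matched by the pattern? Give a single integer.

1 → no match
2 → match
3 → match
4 → no match
5 → no match
6 → match
7 → no match
8 → match
9 → no match
Total matched: 4

4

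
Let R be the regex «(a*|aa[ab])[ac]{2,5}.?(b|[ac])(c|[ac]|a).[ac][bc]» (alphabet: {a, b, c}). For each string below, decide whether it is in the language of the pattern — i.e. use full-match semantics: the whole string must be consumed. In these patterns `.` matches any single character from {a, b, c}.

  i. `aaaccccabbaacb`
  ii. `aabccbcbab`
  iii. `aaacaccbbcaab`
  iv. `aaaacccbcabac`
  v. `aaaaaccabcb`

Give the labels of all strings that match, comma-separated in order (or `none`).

i, ii, iii, iv, v

i → match
ii → match
iii → match
iv → match
v → match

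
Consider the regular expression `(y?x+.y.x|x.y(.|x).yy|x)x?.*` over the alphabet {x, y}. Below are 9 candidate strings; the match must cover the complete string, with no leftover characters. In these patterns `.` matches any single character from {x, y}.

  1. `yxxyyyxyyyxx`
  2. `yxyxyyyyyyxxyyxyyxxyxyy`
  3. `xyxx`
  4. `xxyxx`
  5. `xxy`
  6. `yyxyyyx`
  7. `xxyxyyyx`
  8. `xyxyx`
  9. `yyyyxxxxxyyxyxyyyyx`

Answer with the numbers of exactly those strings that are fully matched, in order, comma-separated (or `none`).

1 → match
2 → no match
3 → match
4 → match
5 → match
6 → no match
7 → match
8 → match
9 → no match

1, 3, 4, 5, 7, 8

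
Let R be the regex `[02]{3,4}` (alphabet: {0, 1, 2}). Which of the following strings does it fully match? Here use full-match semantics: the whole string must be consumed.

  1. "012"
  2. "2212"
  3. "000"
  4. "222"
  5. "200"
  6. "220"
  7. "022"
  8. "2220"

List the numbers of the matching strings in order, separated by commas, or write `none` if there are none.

3, 4, 5, 6, 7, 8

1 → no match
2 → no match
3 → match
4 → match
5 → match
6 → match
7 → match
8 → match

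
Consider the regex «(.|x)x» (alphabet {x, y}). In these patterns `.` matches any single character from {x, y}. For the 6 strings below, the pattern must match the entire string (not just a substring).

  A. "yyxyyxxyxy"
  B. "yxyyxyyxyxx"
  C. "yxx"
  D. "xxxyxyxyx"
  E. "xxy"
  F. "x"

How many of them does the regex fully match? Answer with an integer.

0

A → no match — must end with "x"
B → no match
C → no match
D → no match
E → no match — must end with "x"
F → no match
Total matched: 0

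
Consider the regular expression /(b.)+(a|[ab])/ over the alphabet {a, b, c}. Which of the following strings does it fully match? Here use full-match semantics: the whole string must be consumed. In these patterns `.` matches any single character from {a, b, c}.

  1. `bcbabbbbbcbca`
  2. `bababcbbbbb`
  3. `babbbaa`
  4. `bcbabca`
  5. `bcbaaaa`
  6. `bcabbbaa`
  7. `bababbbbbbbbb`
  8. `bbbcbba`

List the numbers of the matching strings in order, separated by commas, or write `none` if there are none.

1 → match
2. `bababcbbbbb` → match
3. `babbbaa` → match
4. `bcbabca` → match
5. `bcbaaaa` → no match
6. `bcabbbaa` → no match
7 → match
8. `bbbcbba` → match

1, 2, 3, 4, 7, 8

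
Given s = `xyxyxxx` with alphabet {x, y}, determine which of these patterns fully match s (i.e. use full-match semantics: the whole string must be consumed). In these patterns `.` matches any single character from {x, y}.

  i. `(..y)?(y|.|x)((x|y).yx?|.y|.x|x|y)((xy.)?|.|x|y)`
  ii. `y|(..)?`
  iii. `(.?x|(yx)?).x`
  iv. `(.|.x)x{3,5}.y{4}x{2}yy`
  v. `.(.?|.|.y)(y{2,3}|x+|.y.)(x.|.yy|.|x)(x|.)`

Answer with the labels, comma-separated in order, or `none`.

v

i → no match
ii → no match
iii → no match
iv → no match — must end with `xyy`
v → match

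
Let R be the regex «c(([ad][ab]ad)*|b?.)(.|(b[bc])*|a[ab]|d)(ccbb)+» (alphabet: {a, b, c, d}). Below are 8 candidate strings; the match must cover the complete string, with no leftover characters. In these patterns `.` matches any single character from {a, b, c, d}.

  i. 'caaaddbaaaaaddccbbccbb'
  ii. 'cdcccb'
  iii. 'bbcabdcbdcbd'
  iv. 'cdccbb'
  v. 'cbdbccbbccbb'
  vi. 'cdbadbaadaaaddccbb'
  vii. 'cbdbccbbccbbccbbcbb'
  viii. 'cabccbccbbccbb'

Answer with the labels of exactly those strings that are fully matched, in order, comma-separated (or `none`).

i → no match
ii → no match — must end with 'ccbb'
iii → no match — must start with 'c'
iv → match
v → match
vi → no match
vii → no match — must end with 'ccbb'
viii → no match

iv, v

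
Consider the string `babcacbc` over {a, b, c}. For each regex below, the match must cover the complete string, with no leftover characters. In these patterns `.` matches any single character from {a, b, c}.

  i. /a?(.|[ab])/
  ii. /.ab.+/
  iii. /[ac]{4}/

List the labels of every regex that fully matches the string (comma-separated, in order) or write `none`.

ii

i → no match
ii → match
iii → no match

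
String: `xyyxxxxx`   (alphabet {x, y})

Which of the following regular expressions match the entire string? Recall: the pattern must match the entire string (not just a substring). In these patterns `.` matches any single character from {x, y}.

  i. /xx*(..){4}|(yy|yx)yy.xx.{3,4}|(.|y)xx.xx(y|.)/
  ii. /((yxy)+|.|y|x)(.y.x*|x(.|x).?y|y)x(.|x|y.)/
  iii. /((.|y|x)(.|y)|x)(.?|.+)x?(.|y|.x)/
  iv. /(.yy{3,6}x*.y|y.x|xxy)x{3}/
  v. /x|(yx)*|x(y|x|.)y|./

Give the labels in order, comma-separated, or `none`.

i → no match
ii → match
iii → match
iv → no match
v → no match

ii, iii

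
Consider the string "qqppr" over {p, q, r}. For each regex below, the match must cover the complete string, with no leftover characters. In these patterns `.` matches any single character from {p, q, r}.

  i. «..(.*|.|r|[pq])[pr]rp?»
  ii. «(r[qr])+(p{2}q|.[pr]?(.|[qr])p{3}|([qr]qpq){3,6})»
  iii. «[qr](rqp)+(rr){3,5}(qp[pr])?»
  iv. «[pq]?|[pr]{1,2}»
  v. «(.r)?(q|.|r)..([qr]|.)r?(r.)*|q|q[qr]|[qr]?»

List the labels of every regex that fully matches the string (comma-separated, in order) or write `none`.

i → match
ii → no match — must start with "r"
iii → no match
iv → no match
v → match

i, v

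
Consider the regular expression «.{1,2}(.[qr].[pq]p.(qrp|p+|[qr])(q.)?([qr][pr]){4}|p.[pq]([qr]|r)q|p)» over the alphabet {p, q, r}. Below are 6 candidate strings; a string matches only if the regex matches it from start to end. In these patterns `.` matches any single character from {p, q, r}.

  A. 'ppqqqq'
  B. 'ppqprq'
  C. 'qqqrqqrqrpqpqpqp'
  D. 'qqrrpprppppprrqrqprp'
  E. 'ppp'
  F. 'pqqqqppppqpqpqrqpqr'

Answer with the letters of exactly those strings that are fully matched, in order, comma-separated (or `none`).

A, B, D, E, F

A → match
B → match
C → no match
D → match
E → match
F → match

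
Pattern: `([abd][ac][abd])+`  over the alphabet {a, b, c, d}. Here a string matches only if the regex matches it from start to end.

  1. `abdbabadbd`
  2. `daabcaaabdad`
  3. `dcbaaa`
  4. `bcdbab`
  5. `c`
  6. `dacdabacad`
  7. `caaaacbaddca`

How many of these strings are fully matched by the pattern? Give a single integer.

1 → no match
2 → match
3 → match
4 → match
5 → no match
6 → no match
7 → no match
Total matched: 3

3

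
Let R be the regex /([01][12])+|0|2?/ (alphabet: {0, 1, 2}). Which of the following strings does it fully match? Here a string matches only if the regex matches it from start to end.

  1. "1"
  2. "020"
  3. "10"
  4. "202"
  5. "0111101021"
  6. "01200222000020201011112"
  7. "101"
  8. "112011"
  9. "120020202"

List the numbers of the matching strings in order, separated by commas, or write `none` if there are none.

1 → no match
2 → no match
3 → no match
4 → no match
5 → no match
6 → no match
7 → no match
8 → no match
9 → no match

none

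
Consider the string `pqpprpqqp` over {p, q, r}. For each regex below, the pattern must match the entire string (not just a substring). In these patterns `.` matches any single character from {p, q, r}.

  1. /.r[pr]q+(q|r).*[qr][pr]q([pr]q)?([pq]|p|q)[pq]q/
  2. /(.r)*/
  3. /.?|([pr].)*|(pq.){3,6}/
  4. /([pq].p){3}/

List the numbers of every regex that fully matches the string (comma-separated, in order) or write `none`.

1 → no match — must end with `q`
2 → no match
3 → no match
4 → match

4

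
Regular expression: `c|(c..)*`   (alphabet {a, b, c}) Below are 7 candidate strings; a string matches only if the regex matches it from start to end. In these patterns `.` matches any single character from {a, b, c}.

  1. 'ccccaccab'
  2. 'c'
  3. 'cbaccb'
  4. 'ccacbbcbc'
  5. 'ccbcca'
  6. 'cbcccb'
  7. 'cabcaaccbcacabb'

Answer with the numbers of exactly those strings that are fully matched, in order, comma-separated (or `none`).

1, 2, 3, 4, 5, 6

1 → match
2 → match
3 → match
4 → match
5 → match
6 → match
7 → no match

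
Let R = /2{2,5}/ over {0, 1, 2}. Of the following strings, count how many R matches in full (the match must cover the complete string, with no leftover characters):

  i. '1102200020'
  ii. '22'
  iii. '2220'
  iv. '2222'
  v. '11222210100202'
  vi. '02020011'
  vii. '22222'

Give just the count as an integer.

3

i. '1102200020' → no match — must start with '2'
ii. '22' → match
iii. '2220' → no match — must end with '2'
iv. '2222' → match
v → no match — must start with '2'
vi. '02020011' → no match — must start with '2'
vii. '22222' → match
Total matched: 3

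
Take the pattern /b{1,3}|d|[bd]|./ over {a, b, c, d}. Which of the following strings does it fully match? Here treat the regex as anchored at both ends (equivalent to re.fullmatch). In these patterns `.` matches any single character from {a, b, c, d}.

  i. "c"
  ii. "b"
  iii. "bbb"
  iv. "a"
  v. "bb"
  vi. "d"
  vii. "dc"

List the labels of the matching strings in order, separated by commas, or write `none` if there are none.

i → match
ii → match
iii → match
iv → match
v → match
vi → match
vii → no match

i, ii, iii, iv, v, vi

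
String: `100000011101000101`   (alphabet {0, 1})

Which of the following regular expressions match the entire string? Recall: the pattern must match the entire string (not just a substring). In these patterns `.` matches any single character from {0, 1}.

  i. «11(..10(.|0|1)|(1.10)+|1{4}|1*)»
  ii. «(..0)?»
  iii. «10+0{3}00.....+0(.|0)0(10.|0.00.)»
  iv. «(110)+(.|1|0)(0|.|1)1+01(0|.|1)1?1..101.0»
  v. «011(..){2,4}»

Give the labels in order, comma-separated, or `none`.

i → no match — must start with `11`
ii → no match
iii → match
iv → no match — must start with `110`
v → no match — must start with `011`

iii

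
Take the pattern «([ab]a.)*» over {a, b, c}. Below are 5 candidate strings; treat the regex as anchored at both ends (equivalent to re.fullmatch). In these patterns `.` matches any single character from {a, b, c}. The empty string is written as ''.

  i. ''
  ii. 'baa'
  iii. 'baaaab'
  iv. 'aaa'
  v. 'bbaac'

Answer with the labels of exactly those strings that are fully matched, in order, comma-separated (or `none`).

i. '' → match
ii. 'baa' → match
iii. 'baaaab' → match
iv. 'aaa' → match
v. 'bbaac' → no match

i, ii, iii, iv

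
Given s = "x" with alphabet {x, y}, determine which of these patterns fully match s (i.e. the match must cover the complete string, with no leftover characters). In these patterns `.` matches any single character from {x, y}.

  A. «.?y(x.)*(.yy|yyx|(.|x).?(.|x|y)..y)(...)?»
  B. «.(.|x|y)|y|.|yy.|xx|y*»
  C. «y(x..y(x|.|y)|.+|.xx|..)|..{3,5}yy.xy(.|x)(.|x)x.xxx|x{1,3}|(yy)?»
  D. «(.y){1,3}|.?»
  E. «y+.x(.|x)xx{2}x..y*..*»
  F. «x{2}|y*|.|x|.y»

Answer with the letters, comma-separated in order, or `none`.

A → no match
B → match
C → match
D → match
E → no match — must start with "y"
F → match

B, C, D, F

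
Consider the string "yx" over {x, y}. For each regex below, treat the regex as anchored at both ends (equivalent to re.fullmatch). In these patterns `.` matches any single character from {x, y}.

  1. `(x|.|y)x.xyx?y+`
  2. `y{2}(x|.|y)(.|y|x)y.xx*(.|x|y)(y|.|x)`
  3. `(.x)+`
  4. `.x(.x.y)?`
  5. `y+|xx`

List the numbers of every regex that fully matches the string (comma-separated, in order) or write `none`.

1 → no match — must end with "y"
2 → no match
3 → match
4 → match
5 → no match

3, 4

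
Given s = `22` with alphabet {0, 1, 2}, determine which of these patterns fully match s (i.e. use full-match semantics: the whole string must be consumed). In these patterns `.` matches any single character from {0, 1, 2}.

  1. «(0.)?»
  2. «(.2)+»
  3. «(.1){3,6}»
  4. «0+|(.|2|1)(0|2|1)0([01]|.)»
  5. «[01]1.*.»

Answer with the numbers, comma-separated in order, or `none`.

2

1 → no match
2 → match
3 → no match — must end with `1`
4 → no match
5 → no match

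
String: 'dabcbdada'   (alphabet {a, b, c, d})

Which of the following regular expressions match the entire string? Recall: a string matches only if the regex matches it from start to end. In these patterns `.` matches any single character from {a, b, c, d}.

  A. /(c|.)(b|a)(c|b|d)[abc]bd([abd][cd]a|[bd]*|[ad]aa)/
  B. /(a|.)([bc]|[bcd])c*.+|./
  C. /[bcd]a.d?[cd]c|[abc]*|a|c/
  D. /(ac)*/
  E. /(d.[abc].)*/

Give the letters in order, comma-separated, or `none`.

A → match
B → no match
C → no match
D → no match
E → no match

A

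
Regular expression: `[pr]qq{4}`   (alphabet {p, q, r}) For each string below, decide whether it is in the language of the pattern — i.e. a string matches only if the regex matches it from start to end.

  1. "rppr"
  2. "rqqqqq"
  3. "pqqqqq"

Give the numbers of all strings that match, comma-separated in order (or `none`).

1 → no match — must end with "q"
2 → match
3 → match

2, 3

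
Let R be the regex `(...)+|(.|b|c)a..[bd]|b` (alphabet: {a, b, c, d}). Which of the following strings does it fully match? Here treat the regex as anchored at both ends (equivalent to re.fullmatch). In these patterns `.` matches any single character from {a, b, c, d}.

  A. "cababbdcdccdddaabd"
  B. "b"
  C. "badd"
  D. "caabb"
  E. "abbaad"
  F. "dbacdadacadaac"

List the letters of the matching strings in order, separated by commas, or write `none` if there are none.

A → match
B → match
C → no match
D → match
E → match
F → no match

A, B, D, E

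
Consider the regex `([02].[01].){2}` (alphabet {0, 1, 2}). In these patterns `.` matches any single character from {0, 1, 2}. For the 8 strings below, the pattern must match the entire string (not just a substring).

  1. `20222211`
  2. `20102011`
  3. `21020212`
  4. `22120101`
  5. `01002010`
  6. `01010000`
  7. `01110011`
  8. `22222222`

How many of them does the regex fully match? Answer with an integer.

6

1 → no match
2 → match
3 → match
4 → match
5 → match
6 → match
7 → match
8 → no match
Total matched: 6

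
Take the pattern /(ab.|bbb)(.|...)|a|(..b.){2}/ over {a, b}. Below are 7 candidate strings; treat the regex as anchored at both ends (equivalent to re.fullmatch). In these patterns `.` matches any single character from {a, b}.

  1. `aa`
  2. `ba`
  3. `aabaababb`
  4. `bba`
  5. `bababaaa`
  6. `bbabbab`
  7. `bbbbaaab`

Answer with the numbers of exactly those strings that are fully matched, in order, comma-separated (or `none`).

1 → no match
2 → no match
3 → no match
4 → no match
5 → no match
6 → no match
7 → no match

none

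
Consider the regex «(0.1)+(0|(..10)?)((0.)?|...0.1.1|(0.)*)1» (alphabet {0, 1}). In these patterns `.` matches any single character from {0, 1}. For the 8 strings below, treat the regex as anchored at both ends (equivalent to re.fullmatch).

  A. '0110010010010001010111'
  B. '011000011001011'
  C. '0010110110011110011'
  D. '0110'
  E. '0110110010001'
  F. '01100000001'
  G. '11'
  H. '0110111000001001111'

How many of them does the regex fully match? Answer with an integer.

A → no match
B → no match
C → match
D → no match — must end with '1'
E → match
F → match
G → no match — must start with '0'
H → no match
Total matched: 3

3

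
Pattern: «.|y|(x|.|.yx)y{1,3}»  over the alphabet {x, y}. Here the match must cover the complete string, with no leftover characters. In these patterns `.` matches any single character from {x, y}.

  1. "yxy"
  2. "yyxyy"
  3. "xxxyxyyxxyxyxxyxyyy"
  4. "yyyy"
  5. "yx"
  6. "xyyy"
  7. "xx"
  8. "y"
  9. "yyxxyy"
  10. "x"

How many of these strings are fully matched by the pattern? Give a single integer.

1 → no match
2 → match
3 → no match
4 → match
5 → no match
6 → match
7 → no match
8 → match
9 → no match
10 → match
Total matched: 5

5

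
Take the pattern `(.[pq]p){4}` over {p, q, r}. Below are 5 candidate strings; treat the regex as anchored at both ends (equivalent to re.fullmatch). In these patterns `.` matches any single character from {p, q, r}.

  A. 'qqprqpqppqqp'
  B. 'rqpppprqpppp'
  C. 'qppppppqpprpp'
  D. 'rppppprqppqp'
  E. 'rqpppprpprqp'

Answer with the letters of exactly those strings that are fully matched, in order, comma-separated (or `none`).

A, B, D, E

A. 'qqprqpqppqqp' → match
B. 'rqpppprqpppp' → match
C → no match
D. 'rppppprqppqp' → match
E. 'rqpppprpprqp' → match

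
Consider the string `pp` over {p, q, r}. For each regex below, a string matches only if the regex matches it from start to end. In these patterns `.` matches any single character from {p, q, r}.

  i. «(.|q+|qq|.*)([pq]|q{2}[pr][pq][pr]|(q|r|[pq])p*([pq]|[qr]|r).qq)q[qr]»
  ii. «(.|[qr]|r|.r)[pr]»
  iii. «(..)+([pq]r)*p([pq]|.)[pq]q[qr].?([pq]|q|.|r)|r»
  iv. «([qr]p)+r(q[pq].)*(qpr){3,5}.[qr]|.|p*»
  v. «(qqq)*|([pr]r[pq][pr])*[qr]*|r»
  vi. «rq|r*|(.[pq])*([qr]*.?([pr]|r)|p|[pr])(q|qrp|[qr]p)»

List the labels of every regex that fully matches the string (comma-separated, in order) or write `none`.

i → no match
ii → match
iii → no match
iv → match
v → no match
vi → no match

ii, iv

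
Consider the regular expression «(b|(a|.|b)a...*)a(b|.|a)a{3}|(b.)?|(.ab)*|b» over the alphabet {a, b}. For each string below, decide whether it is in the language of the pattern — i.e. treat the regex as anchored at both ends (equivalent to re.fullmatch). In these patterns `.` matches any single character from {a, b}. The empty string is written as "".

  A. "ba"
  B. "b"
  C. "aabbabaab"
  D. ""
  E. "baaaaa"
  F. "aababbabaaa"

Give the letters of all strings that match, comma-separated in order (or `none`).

A → match
B → match
C → match
D → match
E → match
F → match

A, B, C, D, E, F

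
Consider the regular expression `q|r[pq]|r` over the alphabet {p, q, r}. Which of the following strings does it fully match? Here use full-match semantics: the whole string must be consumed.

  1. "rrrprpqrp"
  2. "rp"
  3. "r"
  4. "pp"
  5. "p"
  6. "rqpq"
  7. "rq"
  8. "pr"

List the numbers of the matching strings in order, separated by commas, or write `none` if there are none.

1 → no match
2 → match
3 → match
4 → no match
5 → no match
6 → no match
7 → match
8 → no match

2, 3, 7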